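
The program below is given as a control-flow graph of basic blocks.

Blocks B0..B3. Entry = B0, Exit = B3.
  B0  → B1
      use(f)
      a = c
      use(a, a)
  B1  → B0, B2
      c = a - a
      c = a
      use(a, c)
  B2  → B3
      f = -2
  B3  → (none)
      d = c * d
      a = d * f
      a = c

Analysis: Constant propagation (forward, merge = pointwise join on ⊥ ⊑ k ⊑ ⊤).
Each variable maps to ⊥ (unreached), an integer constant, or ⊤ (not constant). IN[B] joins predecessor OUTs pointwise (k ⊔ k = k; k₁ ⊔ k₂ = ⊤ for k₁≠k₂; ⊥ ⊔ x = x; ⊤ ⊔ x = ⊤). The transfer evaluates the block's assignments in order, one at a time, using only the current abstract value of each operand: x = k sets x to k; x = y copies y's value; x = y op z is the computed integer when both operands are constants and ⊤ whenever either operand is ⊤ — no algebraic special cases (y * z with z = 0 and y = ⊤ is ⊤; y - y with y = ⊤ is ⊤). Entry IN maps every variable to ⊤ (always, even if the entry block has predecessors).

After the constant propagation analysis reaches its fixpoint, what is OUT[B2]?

Answer: {a: ⊤, b: ⊤, c: ⊤, d: ⊤, e: ⊤, f: -2}

Working:
Per-block solution:
  B0:   IN=(all ⊤)   OUT=(all ⊤)
  B1:   IN=(all ⊤)   OUT=(all ⊤)
  B2:   IN=(all ⊤)   OUT={f:-2; rest ⊤}
  B3:   IN={f:-2; rest ⊤}   OUT={f:-2; rest ⊤}

Merge at B2: IN[B2] = OUT[B1] = {a: ⊤, b: ⊤, c: ⊤, d: ⊤, e: ⊤, f: ⊤}
Applying B2's transfer function to that IN value gives OUT[B2] (row B2 above).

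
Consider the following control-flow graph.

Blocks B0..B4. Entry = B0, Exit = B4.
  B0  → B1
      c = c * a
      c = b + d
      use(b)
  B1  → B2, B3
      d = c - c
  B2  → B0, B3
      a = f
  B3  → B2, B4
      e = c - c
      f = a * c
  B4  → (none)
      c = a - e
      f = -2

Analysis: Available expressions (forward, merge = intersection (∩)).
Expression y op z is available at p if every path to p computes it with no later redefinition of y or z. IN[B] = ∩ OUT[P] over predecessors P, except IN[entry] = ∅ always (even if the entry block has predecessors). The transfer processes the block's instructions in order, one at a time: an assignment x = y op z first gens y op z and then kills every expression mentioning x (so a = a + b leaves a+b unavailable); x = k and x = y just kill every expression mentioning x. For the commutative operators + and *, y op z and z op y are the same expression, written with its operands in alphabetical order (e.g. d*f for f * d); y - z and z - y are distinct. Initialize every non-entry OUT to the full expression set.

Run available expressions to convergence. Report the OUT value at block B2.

Converged values:
  B0:  IN={}  OUT={b+d}
  B1:  IN={b+d}  OUT={c-c}
  B2:  IN={c-c}  OUT={c-c}
  B3:  IN={c-c}  OUT={a*c, c-c}
  B4:  IN={a*c, c-c}  OUT={a-e}

Merge at B2: IN[B2] = OUT[B1] ∩ OUT[B3] = {c-c}
Applying B2's transfer function to that IN value gives OUT[B2] (row B2 above).

Answer: {c-c}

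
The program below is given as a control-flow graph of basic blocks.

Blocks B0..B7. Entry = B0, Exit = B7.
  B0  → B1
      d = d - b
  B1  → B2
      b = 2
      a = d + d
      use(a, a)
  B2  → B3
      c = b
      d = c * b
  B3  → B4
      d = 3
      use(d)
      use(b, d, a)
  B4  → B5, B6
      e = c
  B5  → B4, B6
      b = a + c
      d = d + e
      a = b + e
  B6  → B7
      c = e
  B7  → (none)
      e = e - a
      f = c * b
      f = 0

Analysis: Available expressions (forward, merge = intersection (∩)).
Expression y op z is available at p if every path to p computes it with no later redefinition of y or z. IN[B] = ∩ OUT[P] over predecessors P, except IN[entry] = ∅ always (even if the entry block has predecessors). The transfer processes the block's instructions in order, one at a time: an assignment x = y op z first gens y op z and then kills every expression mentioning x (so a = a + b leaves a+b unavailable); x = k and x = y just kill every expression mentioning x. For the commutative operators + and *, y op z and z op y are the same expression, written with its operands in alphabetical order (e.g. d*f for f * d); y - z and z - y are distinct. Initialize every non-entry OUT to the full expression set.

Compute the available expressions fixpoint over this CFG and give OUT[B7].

Converged values:
  B0:   IN={}   OUT={}
  B1:   IN={}   OUT={d+d}
  B2:   IN={d+d}   OUT={b*c}
  B3:   IN={b*c}   OUT={b*c}
  B4:   IN={}   OUT={}
  B5:   IN={}   OUT={b+e}
  B6:   IN={}   OUT={}
  B7:   IN={}   OUT={b*c}

Merge at B7: IN[B7] = OUT[B6] = {}
Applying B7's transfer function to that IN value gives OUT[B7] (row B7 above).

Answer: {b*c}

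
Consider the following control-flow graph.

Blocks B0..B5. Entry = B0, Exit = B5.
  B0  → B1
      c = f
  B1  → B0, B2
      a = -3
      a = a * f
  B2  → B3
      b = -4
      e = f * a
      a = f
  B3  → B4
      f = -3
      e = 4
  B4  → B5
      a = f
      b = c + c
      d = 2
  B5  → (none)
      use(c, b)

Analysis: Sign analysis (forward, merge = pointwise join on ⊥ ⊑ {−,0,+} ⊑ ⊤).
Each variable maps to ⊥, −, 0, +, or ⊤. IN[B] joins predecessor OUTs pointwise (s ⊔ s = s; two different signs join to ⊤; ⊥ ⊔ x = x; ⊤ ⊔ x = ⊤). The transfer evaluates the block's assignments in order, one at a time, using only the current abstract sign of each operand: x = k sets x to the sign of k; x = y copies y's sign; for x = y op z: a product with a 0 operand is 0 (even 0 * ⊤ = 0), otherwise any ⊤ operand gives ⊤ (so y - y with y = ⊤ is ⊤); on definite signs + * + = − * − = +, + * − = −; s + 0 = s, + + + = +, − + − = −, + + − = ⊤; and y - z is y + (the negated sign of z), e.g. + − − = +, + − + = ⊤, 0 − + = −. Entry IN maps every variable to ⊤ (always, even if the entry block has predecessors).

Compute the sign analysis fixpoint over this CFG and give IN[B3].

Fixpoint table:
  B0:   IN=(all ⊤)   OUT=(all ⊤)
  B1:   IN=(all ⊤)   OUT=(all ⊤)
  B2:   IN=(all ⊤)   OUT={b:-; rest ⊤}
  B3:   IN={b:-; rest ⊤}   OUT={b:-, e:+, f:-; rest ⊤}
  B4:   IN={b:-, e:+, f:-; rest ⊤}   OUT={a:-, d:+, e:+, f:-; rest ⊤}
  B5:   IN={a:-, d:+, e:+, f:-; rest ⊤}   OUT={a:-, d:+, e:+, f:-; rest ⊤}

Merge at B3: IN[B3] = OUT[B2] = {a: ⊤, b: -, c: ⊤, d: ⊤, e: ⊤, f: ⊤}

Answer: {a: ⊤, b: -, c: ⊤, d: ⊤, e: ⊤, f: ⊤}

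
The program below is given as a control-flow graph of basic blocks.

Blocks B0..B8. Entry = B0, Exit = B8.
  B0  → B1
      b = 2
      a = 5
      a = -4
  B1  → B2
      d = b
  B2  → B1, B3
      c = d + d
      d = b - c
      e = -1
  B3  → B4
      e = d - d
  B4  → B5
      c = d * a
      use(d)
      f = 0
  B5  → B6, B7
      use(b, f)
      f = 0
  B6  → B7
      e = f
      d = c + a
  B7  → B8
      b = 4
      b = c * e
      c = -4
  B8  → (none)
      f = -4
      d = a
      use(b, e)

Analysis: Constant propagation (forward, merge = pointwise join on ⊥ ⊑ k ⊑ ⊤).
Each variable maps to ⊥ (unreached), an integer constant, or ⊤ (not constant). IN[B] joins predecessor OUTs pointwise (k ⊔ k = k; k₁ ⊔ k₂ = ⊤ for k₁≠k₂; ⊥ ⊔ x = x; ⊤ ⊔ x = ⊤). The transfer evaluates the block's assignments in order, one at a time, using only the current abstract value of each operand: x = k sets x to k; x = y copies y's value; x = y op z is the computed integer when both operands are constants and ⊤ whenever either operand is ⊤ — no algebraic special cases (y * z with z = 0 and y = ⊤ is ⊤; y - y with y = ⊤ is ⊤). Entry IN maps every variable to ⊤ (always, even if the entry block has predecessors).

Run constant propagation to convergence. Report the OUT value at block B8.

Answer: {a: -4, b: 0, c: -4, d: -4, e: 0, f: -4}

Derivation:
Fixpoint table:
  B0:  IN=(all ⊤)  OUT={a:-4, b:2; rest ⊤}
  B1:  IN={a:-4, b:2; rest ⊤}  OUT={a:-4, b:2, d:2; rest ⊤}
  B2:  IN={a:-4, b:2, d:2; rest ⊤}  OUT={a:-4, b:2, c:4, d:-2, e:-1; rest ⊤}
  B3:  IN={a:-4, b:2, c:4, d:-2, e:-1; rest ⊤}  OUT={a:-4, b:2, c:4, d:-2, e:0; rest ⊤}
  B4:  IN={a:-4, b:2, c:4, d:-2, e:0; rest ⊤}  OUT={a:-4, b:2, c:8, d:-2, e:0, f:0; rest ⊤}
  B5:  IN={a:-4, b:2, c:8, d:-2, e:0, f:0; rest ⊤}  OUT={a:-4, b:2, c:8, d:-2, e:0, f:0; rest ⊤}
  B6:  IN={a:-4, b:2, c:8, d:-2, e:0, f:0; rest ⊤}  OUT={a:-4, b:2, c:8, d:4, e:0, f:0; rest ⊤}
  B7:  IN={a:-4, b:2, c:8, e:0, f:0; rest ⊤}  OUT={a:-4, b:0, c:-4, e:0, f:0; rest ⊤}
  B8:  IN={a:-4, b:0, c:-4, e:0, f:0; rest ⊤}  OUT={a:-4, b:0, c:-4, d:-4, e:0, f:-4; rest ⊤}

Merge at B8: IN[B8] = OUT[B7] = {a: -4, b: 0, c: -4, d: ⊤, e: 0, f: 0}
Applying B8's transfer function to that IN value gives OUT[B8] (row B8 above).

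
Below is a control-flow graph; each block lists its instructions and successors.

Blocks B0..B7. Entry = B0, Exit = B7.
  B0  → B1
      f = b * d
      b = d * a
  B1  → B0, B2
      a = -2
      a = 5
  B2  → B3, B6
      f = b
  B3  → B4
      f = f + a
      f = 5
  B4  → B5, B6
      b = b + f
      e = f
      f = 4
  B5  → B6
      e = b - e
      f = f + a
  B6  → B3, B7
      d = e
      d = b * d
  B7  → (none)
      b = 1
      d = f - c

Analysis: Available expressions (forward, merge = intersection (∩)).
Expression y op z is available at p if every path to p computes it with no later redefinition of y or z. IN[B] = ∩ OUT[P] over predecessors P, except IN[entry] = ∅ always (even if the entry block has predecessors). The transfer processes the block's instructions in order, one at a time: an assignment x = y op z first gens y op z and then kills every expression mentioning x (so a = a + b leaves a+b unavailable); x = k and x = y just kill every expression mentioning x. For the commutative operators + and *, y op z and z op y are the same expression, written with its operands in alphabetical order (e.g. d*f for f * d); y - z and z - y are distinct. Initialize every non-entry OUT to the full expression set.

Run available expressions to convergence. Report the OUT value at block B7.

Converged values:
  B0:   IN={}   OUT={a*d}
  B1:   IN={a*d}   OUT={}
  B2:   IN={}   OUT={}
  B3:   IN={}   OUT={}
  B4:   IN={}   OUT={}
  B5:   IN={}   OUT={}
  B6:   IN={}   OUT={}
  B7:   IN={}   OUT={f-c}

Merge at B7: IN[B7] = OUT[B6] = {}
Applying B7's transfer function to that IN value gives OUT[B7] (row B7 above).

Answer: {f-c}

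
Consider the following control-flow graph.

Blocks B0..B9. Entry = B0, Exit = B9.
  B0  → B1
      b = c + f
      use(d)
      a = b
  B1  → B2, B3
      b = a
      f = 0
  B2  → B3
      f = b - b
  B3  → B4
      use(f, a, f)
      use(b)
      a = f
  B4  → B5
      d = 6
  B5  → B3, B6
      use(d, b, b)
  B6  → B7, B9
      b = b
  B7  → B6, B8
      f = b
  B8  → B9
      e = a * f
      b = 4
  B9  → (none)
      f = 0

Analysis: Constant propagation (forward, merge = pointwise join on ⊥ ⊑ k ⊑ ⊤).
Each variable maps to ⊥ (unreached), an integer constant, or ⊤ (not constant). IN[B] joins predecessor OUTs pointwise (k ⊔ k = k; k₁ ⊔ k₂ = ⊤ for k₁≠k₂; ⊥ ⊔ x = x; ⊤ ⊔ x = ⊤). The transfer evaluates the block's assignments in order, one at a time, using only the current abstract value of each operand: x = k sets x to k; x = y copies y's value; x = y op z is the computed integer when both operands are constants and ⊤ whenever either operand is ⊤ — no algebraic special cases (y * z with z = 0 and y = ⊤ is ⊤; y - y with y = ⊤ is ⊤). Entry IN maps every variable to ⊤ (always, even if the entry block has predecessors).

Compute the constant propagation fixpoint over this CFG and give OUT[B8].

Answer: {a: ⊤, b: 4, c: ⊤, d: 6, e: ⊤, f: ⊤}

Derivation:
Per-block solution:
  B0:  IN=(all ⊤)  OUT=(all ⊤)
  B1:  IN=(all ⊤)  OUT={f:0; rest ⊤}
  B2:  IN={f:0; rest ⊤}  OUT=(all ⊤)
  B3:  IN=(all ⊤)  OUT=(all ⊤)
  B4:  IN=(all ⊤)  OUT={d:6; rest ⊤}
  B5:  IN={d:6; rest ⊤}  OUT={d:6; rest ⊤}
  B6:  IN={d:6; rest ⊤}  OUT={d:6; rest ⊤}
  B7:  IN={d:6; rest ⊤}  OUT={d:6; rest ⊤}
  B8:  IN={d:6; rest ⊤}  OUT={b:4, d:6; rest ⊤}
  B9:  IN={d:6; rest ⊤}  OUT={d:6, f:0; rest ⊤}

Merge at B8: IN[B8] = OUT[B7] = {a: ⊤, b: ⊤, c: ⊤, d: 6, e: ⊤, f: ⊤}
Applying B8's transfer function to that IN value gives OUT[B8] (row B8 above).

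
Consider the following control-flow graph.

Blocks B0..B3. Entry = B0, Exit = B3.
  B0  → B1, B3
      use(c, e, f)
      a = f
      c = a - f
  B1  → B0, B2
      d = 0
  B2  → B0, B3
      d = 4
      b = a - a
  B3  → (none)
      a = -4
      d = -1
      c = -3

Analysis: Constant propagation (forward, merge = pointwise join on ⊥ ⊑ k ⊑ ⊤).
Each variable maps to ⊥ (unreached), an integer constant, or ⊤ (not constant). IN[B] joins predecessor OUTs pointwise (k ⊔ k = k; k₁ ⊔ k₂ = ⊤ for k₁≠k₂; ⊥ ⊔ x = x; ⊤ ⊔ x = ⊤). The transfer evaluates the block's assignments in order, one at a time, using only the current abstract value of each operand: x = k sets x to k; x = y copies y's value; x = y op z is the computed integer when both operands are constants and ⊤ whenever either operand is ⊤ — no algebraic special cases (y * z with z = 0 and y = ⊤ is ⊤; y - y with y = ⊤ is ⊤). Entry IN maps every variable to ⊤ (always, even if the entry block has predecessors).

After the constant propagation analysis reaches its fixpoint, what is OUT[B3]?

Converged values:
  B0:  IN=(all ⊤)  OUT=(all ⊤)
  B1:  IN=(all ⊤)  OUT={d:0; rest ⊤}
  B2:  IN={d:0; rest ⊤}  OUT={d:4; rest ⊤}
  B3:  IN=(all ⊤)  OUT={a:-4, c:-3, d:-1; rest ⊤}

Merge at B3: IN[B3] = OUT[B0] ⊔ OUT[B2] = {a: ⊤, b: ⊤, c: ⊤, d: ⊤, e: ⊤, f: ⊤}
Applying B3's transfer function to that IN value gives OUT[B3] (row B3 above).

Answer: {a: -4, b: ⊤, c: -3, d: -1, e: ⊤, f: ⊤}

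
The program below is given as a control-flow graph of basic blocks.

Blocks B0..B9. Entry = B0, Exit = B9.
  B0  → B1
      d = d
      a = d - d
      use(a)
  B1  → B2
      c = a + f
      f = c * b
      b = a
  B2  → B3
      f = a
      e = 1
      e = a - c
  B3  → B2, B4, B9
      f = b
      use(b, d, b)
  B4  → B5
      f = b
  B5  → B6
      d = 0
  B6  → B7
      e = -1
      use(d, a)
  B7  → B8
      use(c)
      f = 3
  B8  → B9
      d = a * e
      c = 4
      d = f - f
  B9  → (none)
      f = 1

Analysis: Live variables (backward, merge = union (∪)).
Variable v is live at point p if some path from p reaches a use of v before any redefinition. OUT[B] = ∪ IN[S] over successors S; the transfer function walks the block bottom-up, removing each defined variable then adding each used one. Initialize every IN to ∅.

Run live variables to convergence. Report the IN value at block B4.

Converged values:
  B0: | IN={b, d, f} | OUT={a, b, d, f}
  B1: | IN={a, b, d, f} | OUT={a, b, c, d}
  B2: | IN={a, b, c, d} | OUT={a, b, c, d}
  B3: | IN={a, b, c, d} | OUT={a, b, c, d}
  B4: | IN={a, b, c} | OUT={a, c}
  B5: | IN={a, c} | OUT={a, c, d}
  B6: | IN={a, c, d} | OUT={a, c, e}
  B7: | IN={a, c, e} | OUT={a, e, f}
  B8: | IN={a, e, f} | OUT={}
  B9: | IN={} | OUT={}

Merge at B4: OUT[B4] = IN[B5] = {a, c}
Applying B4's transfer function to that OUT value gives IN[B4] (row B4 above).

Answer: {a, b, c}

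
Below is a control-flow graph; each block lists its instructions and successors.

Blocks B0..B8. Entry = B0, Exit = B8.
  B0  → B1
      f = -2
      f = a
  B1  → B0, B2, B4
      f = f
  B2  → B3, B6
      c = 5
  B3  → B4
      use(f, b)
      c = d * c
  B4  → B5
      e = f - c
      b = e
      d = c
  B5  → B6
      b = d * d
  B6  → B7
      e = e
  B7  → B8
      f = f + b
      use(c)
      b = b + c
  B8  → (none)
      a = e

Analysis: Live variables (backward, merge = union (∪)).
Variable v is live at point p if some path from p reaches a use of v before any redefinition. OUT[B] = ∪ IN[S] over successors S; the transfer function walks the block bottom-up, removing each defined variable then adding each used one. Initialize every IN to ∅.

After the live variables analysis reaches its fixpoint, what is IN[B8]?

Fixpoint table:
  B0:  IN={a, b, c, d, e}  OUT={a, b, c, d, e, f}
  B1:  IN={a, b, c, d, e, f}  OUT={a, b, c, d, e, f}
  B2:  IN={b, d, e, f}  OUT={b, c, d, e, f}
  B3:  IN={b, c, d, f}  OUT={c, f}
  B4:  IN={c, f}  OUT={c, d, e, f}
  B5:  IN={c, d, e, f}  OUT={b, c, e, f}
  B6:  IN={b, c, e, f}  OUT={b, c, e, f}
  B7:  IN={b, c, e, f}  OUT={e}
  B8:  IN={e}  OUT={}

B8 is the boundary node: OUT[B8] = {}
Applying B8's transfer function to that OUT value gives IN[B8] (row B8 above).

Answer: {e}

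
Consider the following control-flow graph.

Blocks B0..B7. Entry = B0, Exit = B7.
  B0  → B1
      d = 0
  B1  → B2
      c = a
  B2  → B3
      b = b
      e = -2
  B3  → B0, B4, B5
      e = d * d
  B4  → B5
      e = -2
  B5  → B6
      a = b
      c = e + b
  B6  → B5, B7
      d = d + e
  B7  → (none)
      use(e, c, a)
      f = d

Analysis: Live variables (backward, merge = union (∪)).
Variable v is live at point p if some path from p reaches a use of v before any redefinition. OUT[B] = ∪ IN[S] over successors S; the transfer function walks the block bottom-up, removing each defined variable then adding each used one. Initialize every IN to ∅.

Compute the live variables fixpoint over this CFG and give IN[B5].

Fixpoint table:
  B0:  IN={a, b}  OUT={a, b, d}
  B1:  IN={a, b, d}  OUT={a, b, d}
  B2:  IN={a, b, d}  OUT={a, b, d}
  B3:  IN={a, b, d}  OUT={a, b, d, e}
  B4:  IN={b, d}  OUT={b, d, e}
  B5:  IN={b, d, e}  OUT={a, b, c, d, e}
  B6:  IN={a, b, c, d, e}  OUT={a, b, c, d, e}
  B7:  IN={a, c, d, e}  OUT={}

Merge at B5: OUT[B5] = IN[B6] = {a, b, c, d, e}
Applying B5's transfer function to that OUT value gives IN[B5] (row B5 above).

Answer: {b, d, e}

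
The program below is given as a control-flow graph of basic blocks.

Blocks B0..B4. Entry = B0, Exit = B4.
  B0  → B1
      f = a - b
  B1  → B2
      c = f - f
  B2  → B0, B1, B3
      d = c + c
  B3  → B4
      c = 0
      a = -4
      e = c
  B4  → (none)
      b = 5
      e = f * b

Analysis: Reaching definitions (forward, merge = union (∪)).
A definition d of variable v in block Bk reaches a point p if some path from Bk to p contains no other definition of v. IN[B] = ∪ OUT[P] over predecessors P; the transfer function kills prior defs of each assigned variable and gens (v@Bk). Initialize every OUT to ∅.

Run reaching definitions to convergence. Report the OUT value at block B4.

Converged values:
  B0:   IN={c@B1, d@B2, f@B0}   OUT={c@B1, d@B2, f@B0}
  B1:   IN={c@B1, d@B2, f@B0}   OUT={c@B1, d@B2, f@B0}
  B2:   IN={c@B1, d@B2, f@B0}   OUT={c@B1, d@B2, f@B0}
  B3:   IN={c@B1, d@B2, f@B0}   OUT={a@B3, c@B3, d@B2, e@B3, f@B0}
  B4:   IN={a@B3, c@B3, d@B2, e@B3, f@B0}   OUT={a@B3, b@B4, c@B3, d@B2, e@B4, f@B0}

Merge at B4: IN[B4] = OUT[B3] = {a@B3, c@B3, d@B2, e@B3, f@B0}
Applying B4's transfer function to that IN value gives OUT[B4] (row B4 above).

Answer: {a@B3, b@B4, c@B3, d@B2, e@B4, f@B0}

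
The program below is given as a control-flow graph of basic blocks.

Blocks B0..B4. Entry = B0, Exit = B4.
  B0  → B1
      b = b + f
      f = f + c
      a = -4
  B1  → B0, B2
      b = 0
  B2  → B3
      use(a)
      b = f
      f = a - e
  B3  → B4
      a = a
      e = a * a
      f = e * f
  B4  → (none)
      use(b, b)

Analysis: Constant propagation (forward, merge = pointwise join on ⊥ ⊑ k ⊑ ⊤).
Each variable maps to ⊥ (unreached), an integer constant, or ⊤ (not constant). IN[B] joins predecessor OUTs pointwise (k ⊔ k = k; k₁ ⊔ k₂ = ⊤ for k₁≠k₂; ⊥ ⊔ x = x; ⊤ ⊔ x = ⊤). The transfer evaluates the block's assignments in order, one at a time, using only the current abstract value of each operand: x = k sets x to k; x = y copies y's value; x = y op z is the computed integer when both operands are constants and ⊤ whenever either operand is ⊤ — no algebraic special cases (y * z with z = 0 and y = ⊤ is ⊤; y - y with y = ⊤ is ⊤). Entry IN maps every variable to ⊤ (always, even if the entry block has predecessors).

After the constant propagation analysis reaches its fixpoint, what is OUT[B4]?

Per-block solution:
  B0:  IN=(all ⊤)  OUT={a:-4; rest ⊤}
  B1:  IN={a:-4; rest ⊤}  OUT={a:-4, b:0; rest ⊤}
  B2:  IN={a:-4, b:0; rest ⊤}  OUT={a:-4; rest ⊤}
  B3:  IN={a:-4; rest ⊤}  OUT={a:-4, e:16; rest ⊤}
  B4:  IN={a:-4, e:16; rest ⊤}  OUT={a:-4, e:16; rest ⊤}

Merge at B4: IN[B4] = OUT[B3] = {a: -4, b: ⊤, c: ⊤, d: ⊤, e: 16, f: ⊤}
Applying B4's transfer function to that IN value gives OUT[B4] (row B4 above).

Answer: {a: -4, b: ⊤, c: ⊤, d: ⊤, e: 16, f: ⊤}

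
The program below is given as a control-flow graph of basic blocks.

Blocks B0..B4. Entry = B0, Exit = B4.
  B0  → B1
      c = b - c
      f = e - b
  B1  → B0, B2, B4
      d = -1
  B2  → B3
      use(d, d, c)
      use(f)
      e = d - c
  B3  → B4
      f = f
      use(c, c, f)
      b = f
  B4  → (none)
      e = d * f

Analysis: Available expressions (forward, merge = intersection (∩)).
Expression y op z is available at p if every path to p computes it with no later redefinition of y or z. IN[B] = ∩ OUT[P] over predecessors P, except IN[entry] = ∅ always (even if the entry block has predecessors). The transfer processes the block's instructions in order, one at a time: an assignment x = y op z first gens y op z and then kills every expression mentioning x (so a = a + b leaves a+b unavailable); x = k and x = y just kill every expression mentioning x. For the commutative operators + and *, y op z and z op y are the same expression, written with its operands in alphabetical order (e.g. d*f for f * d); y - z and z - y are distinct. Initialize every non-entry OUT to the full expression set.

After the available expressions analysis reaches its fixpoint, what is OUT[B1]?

Per-block solution:
  B0: | IN={} | OUT={e-b}
  B1: | IN={e-b} | OUT={e-b}
  B2: | IN={e-b} | OUT={d-c}
  B3: | IN={d-c} | OUT={d-c}
  B4: | IN={} | OUT={d*f}

Merge at B1: IN[B1] = OUT[B0] = {e-b}
Applying B1's transfer function to that IN value gives OUT[B1] (row B1 above).

Answer: {e-b}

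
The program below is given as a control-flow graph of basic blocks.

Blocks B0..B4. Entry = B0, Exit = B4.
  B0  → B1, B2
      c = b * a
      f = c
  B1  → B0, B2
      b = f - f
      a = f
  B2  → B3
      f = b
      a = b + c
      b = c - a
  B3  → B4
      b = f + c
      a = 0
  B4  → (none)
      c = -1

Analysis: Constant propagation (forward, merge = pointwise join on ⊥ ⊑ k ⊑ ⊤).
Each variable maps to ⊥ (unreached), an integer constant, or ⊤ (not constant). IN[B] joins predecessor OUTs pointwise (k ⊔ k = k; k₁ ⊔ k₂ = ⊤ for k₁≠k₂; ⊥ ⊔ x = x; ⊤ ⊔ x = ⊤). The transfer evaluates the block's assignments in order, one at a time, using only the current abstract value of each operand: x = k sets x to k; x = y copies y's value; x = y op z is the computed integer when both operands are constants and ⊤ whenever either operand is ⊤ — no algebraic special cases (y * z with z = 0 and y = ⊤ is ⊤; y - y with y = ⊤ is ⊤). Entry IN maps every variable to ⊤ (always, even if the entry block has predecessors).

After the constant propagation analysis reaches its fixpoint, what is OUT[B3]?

Per-block solution:
  B0:   IN=(all ⊤)   OUT=(all ⊤)
  B1:   IN=(all ⊤)   OUT=(all ⊤)
  B2:   IN=(all ⊤)   OUT=(all ⊤)
  B3:   IN=(all ⊤)   OUT={a:0; rest ⊤}
  B4:   IN={a:0; rest ⊤}   OUT={a:0, c:-1; rest ⊤}

Merge at B3: IN[B3] = OUT[B2] = {a: ⊤, b: ⊤, c: ⊤, d: ⊤, e: ⊤, f: ⊤}
Applying B3's transfer function to that IN value gives OUT[B3] (row B3 above).

Answer: {a: 0, b: ⊤, c: ⊤, d: ⊤, e: ⊤, f: ⊤}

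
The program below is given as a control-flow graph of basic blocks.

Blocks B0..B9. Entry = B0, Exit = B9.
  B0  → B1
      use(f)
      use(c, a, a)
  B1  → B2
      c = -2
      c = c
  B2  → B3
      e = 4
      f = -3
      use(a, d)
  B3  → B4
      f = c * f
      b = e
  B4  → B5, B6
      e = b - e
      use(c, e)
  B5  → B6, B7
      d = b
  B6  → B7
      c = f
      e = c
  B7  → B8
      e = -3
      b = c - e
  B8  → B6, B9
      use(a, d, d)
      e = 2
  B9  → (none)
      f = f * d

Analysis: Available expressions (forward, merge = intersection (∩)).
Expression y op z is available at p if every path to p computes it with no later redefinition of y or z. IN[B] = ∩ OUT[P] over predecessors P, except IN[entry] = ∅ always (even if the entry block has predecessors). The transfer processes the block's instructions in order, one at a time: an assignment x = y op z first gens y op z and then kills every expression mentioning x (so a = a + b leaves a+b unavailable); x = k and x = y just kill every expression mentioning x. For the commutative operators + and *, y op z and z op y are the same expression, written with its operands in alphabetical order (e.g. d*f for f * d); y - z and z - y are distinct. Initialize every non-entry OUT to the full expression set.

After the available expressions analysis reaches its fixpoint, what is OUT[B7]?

Converged values:
  B0:   IN={}   OUT={}
  B1:   IN={}   OUT={}
  B2:   IN={}   OUT={}
  B3:   IN={}   OUT={}
  B4:   IN={}   OUT={}
  B5:   IN={}   OUT={}
  B6:   IN={}   OUT={}
  B7:   IN={}   OUT={c-e}
  B8:   IN={c-e}   OUT={}
  B9:   IN={}   OUT={}

Merge at B7: IN[B7] = OUT[B5] ∩ OUT[B6] = {}
Applying B7's transfer function to that IN value gives OUT[B7] (row B7 above).

Answer: {c-e}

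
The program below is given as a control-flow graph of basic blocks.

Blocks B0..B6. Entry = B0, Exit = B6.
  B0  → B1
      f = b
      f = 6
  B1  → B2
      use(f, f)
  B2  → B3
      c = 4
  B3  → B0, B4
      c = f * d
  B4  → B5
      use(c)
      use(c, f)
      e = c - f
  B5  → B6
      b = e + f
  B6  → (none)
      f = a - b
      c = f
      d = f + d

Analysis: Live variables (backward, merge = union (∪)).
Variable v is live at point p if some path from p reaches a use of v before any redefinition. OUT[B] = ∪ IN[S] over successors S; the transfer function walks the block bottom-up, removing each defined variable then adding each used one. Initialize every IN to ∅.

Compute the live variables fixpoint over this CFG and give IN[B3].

Answer: {a, b, d, f}

Derivation:
Per-block solution:
  B0:  IN={a, b, d}  OUT={a, b, d, f}
  B1:  IN={a, b, d, f}  OUT={a, b, d, f}
  B2:  IN={a, b, d, f}  OUT={a, b, d, f}
  B3:  IN={a, b, d, f}  OUT={a, b, c, d, f}
  B4:  IN={a, c, d, f}  OUT={a, d, e, f}
  B5:  IN={a, d, e, f}  OUT={a, b, d}
  B6:  IN={a, b, d}  OUT={}

Merge at B3: OUT[B3] = IN[B0] ⊔ IN[B4] = {a, b, c, d, f}
Applying B3's transfer function to that OUT value gives IN[B3] (row B3 above).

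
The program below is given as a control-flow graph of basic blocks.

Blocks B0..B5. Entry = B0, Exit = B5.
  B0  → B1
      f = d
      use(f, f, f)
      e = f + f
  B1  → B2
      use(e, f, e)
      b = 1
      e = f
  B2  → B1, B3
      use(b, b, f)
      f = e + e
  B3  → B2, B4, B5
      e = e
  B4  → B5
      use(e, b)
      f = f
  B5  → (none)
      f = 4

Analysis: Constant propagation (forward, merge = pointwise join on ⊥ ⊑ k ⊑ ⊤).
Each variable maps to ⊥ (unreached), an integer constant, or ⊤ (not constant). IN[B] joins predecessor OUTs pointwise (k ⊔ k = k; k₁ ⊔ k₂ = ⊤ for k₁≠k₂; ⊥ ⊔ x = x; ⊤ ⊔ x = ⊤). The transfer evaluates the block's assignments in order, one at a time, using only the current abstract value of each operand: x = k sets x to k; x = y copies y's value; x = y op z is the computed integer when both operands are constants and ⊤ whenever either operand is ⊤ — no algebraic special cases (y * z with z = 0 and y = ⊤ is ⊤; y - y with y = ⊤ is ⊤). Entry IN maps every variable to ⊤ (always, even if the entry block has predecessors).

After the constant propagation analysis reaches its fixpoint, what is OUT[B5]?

Fixpoint table:
  B0:  IN=(all ⊤)  OUT=(all ⊤)
  B1:  IN=(all ⊤)  OUT={b:1; rest ⊤}
  B2:  IN={b:1; rest ⊤}  OUT={b:1; rest ⊤}
  B3:  IN={b:1; rest ⊤}  OUT={b:1; rest ⊤}
  B4:  IN={b:1; rest ⊤}  OUT={b:1; rest ⊤}
  B5:  IN={b:1; rest ⊤}  OUT={b:1, f:4; rest ⊤}

Merge at B5: IN[B5] = OUT[B3] ⊔ OUT[B4] = {a: ⊤, b: 1, c: ⊤, d: ⊤, e: ⊤, f: ⊤}
Applying B5's transfer function to that IN value gives OUT[B5] (row B5 above).

Answer: {a: ⊤, b: 1, c: ⊤, d: ⊤, e: ⊤, f: 4}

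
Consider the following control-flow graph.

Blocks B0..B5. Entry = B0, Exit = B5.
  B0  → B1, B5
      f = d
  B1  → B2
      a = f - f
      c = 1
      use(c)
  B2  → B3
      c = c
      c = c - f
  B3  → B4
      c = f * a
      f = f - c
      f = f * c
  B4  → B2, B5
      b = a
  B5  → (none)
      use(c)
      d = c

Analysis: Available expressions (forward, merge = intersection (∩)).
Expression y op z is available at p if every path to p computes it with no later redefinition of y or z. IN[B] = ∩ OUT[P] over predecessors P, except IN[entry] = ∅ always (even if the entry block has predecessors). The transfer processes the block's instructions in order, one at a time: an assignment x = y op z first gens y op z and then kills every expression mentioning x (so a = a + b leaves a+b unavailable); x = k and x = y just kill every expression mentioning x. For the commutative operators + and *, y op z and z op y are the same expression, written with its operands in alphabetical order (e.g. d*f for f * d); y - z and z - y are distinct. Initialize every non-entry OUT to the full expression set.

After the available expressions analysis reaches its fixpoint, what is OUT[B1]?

Answer: {f-f}

Derivation:
Fixpoint table:
  B0: | IN={} | OUT={}
  B1: | IN={} | OUT={f-f}
  B2: | IN={} | OUT={}
  B3: | IN={} | OUT={}
  B4: | IN={} | OUT={}
  B5: | IN={} | OUT={}

Merge at B1: IN[B1] = OUT[B0] = {}
Applying B1's transfer function to that IN value gives OUT[B1] (row B1 above).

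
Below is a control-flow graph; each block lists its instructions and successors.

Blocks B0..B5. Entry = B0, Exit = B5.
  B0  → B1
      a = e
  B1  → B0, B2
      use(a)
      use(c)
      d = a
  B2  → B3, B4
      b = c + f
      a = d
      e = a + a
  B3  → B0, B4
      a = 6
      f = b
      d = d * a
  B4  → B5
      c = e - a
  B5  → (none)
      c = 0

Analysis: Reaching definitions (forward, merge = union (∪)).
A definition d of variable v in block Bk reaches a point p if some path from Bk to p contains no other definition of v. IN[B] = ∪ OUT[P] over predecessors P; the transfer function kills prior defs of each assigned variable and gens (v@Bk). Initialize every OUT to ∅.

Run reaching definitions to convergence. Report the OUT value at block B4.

Answer: {a@B2, a@B3, b@B2, c@B4, d@B1, d@B3, e@B2, f@B3}

Working:
Per-block solution:
  B0: | IN={a@B0, a@B3, b@B2, d@B1, d@B3, e@B2, f@B3} | OUT={a@B0, b@B2, d@B1, d@B3, e@B2, f@B3}
  B1: | IN={a@B0, b@B2, d@B1, d@B3, e@B2, f@B3} | OUT={a@B0, b@B2, d@B1, e@B2, f@B3}
  B2: | IN={a@B0, b@B2, d@B1, e@B2, f@B3} | OUT={a@B2, b@B2, d@B1, e@B2, f@B3}
  B3: | IN={a@B2, b@B2, d@B1, e@B2, f@B3} | OUT={a@B3, b@B2, d@B3, e@B2, f@B3}
  B4: | IN={a@B2, a@B3, b@B2, d@B1, d@B3, e@B2, f@B3} | OUT={a@B2, a@B3, b@B2, c@B4, d@B1, d@B3, e@B2, f@B3}
  B5: | IN={a@B2, a@B3, b@B2, c@B4, d@B1, d@B3, e@B2, f@B3} | OUT={a@B2, a@B3, b@B2, c@B5, d@B1, d@B3, e@B2, f@B3}

Merge at B4: IN[B4] = OUT[B2] ⊔ OUT[B3] = {a@B2, a@B3, b@B2, d@B1, d@B3, e@B2, f@B3}
Applying B4's transfer function to that IN value gives OUT[B4] (row B4 above).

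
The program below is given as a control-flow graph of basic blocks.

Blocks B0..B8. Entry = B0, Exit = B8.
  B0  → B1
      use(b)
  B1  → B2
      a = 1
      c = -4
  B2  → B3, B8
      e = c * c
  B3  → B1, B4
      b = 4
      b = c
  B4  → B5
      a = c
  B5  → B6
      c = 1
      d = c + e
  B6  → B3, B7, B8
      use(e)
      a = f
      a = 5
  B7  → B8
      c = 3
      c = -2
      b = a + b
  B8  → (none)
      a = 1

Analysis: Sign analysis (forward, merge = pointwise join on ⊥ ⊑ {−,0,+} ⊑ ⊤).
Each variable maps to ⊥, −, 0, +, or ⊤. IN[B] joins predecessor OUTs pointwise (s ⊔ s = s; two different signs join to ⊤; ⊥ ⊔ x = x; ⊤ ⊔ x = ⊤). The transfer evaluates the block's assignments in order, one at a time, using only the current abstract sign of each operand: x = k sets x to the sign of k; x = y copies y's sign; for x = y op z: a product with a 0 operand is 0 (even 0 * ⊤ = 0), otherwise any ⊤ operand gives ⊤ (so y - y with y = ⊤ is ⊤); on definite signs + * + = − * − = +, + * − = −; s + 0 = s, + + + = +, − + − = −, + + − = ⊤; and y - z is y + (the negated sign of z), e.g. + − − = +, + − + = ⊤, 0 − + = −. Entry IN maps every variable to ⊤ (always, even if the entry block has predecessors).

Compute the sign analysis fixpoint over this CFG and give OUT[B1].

Converged values:
  B0:   IN=(all ⊤)   OUT=(all ⊤)
  B1:   IN=(all ⊤)   OUT={a:+, c:-; rest ⊤}
  B2:   IN={a:+, c:-; rest ⊤}   OUT={a:+, c:-, e:+; rest ⊤}
  B3:   IN={a:+, e:+; rest ⊤}   OUT={a:+, e:+; rest ⊤}
  B4:   IN={a:+, e:+; rest ⊤}   OUT={e:+; rest ⊤}
  B5:   IN={e:+; rest ⊤}   OUT={c:+, d:+, e:+; rest ⊤}
  B6:   IN={c:+, d:+, e:+; rest ⊤}   OUT={a:+, c:+, d:+, e:+; rest ⊤}
  B7:   IN={a:+, c:+, d:+, e:+; rest ⊤}   OUT={a:+, c:-, d:+, e:+; rest ⊤}
  B8:   IN={a:+, e:+; rest ⊤}   OUT={a:+, e:+; rest ⊤}

Merge at B1: IN[B1] = OUT[B0] ⊔ OUT[B3] = {a: ⊤, b: ⊤, c: ⊤, d: ⊤, e: ⊤, f: ⊤}
Applying B1's transfer function to that IN value gives OUT[B1] (row B1 above).

Answer: {a: +, b: ⊤, c: -, d: ⊤, e: ⊤, f: ⊤}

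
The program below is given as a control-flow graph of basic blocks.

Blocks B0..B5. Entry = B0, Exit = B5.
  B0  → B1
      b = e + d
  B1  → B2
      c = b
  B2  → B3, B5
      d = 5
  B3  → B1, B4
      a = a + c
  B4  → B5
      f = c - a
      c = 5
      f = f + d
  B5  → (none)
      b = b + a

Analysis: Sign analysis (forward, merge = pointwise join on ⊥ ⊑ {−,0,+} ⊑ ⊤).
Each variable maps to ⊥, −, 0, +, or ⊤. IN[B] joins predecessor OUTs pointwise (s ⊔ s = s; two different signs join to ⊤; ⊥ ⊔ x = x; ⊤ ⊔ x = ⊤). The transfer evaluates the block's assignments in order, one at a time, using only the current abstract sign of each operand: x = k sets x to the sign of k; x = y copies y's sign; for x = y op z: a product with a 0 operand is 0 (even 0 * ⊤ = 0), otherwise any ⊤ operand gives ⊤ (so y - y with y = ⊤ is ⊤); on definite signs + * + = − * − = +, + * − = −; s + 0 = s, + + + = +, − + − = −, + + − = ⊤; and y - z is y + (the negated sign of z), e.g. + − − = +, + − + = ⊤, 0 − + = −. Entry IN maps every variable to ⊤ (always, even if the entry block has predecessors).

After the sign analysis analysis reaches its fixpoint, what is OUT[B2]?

Answer: {a: ⊤, b: ⊤, c: ⊤, d: +, e: ⊤, f: ⊤}

Trace:
Per-block solution:
  B0:   IN=(all ⊤)   OUT=(all ⊤)
  B1:   IN=(all ⊤)   OUT=(all ⊤)
  B2:   IN=(all ⊤)   OUT={d:+; rest ⊤}
  B3:   IN={d:+; rest ⊤}   OUT={d:+; rest ⊤}
  B4:   IN={d:+; rest ⊤}   OUT={c:+, d:+; rest ⊤}
  B5:   IN={d:+; rest ⊤}   OUT={d:+; rest ⊤}

Merge at B2: IN[B2] = OUT[B1] = {a: ⊤, b: ⊤, c: ⊤, d: ⊤, e: ⊤, f: ⊤}
Applying B2's transfer function to that IN value gives OUT[B2] (row B2 above).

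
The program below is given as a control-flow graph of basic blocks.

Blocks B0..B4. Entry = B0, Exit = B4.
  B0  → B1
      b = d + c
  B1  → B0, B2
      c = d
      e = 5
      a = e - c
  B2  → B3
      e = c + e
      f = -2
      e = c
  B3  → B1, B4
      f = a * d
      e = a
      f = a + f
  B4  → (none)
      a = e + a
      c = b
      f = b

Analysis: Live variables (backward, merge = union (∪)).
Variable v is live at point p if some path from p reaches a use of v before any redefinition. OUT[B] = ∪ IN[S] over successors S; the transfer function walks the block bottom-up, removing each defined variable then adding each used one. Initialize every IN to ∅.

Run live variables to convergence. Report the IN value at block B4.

Answer: {a, b, e}

Working:
Fixpoint table:
  B0: | IN={c, d} | OUT={b, d}
  B1: | IN={b, d} | OUT={a, b, c, d, e}
  B2: | IN={a, b, c, d, e} | OUT={a, b, d}
  B3: | IN={a, b, d} | OUT={a, b, d, e}
  B4: | IN={a, b, e} | OUT={}

B4 is the boundary node: OUT[B4] = {}
Applying B4's transfer function to that OUT value gives IN[B4] (row B4 above).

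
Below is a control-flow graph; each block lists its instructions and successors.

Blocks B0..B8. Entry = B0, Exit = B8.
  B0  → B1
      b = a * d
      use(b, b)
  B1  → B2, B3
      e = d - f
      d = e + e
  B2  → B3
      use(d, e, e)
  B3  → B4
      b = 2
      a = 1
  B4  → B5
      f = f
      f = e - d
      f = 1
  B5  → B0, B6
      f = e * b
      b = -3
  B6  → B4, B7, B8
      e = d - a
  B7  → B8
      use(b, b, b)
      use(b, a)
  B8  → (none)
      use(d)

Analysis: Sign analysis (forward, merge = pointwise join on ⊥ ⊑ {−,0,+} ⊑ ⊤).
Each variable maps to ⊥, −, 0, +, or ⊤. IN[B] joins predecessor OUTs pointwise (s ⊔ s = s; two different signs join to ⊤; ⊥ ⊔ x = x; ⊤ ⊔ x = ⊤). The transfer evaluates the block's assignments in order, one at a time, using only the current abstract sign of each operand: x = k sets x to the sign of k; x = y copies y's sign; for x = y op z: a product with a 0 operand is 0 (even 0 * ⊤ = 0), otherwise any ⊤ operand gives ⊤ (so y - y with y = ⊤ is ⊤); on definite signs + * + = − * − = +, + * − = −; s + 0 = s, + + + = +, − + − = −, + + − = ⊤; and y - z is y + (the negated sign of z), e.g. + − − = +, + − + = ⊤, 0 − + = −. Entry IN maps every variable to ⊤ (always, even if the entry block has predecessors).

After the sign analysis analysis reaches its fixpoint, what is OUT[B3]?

Converged values:
  B0: | IN=(all ⊤) | OUT=(all ⊤)
  B1: | IN=(all ⊤) | OUT=(all ⊤)
  B2: | IN=(all ⊤) | OUT=(all ⊤)
  B3: | IN=(all ⊤) | OUT={a:+, b:+; rest ⊤}
  B4: | IN={a:+; rest ⊤} | OUT={a:+, f:+; rest ⊤}
  B5: | IN={a:+, f:+; rest ⊤} | OUT={a:+, b:-; rest ⊤}
  B6: | IN={a:+, b:-; rest ⊤} | OUT={a:+, b:-; rest ⊤}
  B7: | IN={a:+, b:-; rest ⊤} | OUT={a:+, b:-; rest ⊤}
  B8: | IN={a:+, b:-; rest ⊤} | OUT={a:+, b:-; rest ⊤}

Merge at B3: IN[B3] = OUT[B1] ⊔ OUT[B2] = {a: ⊤, b: ⊤, c: ⊤, d: ⊤, e: ⊤, f: ⊤}
Applying B3's transfer function to that IN value gives OUT[B3] (row B3 above).

Answer: {a: +, b: +, c: ⊤, d: ⊤, e: ⊤, f: ⊤}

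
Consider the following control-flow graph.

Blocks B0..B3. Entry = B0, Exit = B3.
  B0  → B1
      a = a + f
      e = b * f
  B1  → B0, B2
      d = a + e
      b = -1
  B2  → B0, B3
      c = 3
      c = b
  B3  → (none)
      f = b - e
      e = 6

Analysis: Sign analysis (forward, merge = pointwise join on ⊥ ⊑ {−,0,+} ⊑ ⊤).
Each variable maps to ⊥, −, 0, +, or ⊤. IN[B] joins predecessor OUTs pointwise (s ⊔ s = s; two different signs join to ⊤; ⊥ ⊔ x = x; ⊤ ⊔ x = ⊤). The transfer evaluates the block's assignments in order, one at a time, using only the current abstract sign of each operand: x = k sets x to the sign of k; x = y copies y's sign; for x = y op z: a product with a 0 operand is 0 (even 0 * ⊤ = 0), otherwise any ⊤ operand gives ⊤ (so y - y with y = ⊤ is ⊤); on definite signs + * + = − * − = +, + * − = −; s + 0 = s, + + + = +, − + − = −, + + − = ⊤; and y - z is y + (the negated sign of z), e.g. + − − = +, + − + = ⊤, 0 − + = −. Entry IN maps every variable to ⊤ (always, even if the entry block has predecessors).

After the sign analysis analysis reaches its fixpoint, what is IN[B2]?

Answer: {a: ⊤, b: -, c: ⊤, d: ⊤, e: ⊤, f: ⊤}

Working:
Converged values:
  B0:  IN=(all ⊤)  OUT=(all ⊤)
  B1:  IN=(all ⊤)  OUT={b:-; rest ⊤}
  B2:  IN={b:-; rest ⊤}  OUT={b:-, c:-; rest ⊤}
  B3:  IN={b:-, c:-; rest ⊤}  OUT={b:-, c:-, e:+; rest ⊤}

Merge at B2: IN[B2] = OUT[B1] = {a: ⊤, b: -, c: ⊤, d: ⊤, e: ⊤, f: ⊤}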